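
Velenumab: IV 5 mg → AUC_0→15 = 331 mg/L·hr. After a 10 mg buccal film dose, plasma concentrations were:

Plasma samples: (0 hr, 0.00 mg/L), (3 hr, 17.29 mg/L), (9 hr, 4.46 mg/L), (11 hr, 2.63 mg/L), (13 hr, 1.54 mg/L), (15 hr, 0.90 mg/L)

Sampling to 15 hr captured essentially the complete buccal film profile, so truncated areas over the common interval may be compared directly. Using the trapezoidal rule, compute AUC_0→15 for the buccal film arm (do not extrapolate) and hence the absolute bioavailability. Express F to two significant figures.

Trapezoidal AUC_0→15 (buccal film):
  [0→3]: (0.00+17.29)/2 × 3 = 25.935
  [3→9]: (17.29+4.46)/2 × 6 = 65.25
  [9→11]: (4.46+2.63)/2 × 2 = 7.09
  [11→13]: (2.63+1.54)/2 × 2 = 4.17
  [13→15]: (1.54+0.90)/2 × 2 = 2.44
  Sum = 104.885 mg/L·hr
F = (AUC_ev/D_ev)/(AUC_iv/D_iv) = (104.885/10)/(331/5) = 10.4885/66.2 = 0.1584

F = 0.16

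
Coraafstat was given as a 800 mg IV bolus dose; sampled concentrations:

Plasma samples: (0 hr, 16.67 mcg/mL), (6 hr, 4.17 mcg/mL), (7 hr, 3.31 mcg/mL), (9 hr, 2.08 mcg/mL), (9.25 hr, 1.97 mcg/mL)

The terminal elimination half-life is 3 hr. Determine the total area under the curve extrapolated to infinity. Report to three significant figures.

Trapezoidal AUC_0→9.25:
  [0→6]: (16.67+4.17)/2 × 6 = 62.52
  [6→7]: (4.17+3.31)/2 × 1 = 3.74
  [7→9]: (3.31+2.08)/2 × 2 = 5.39
  [9→9.25]: (2.08+1.97)/2 × 0.25 = 0.50625
  Sum = 72.15625 mcg/mL·hr
k_e = ln2 / t½ = 0.693147 / 3 = 0.2310 hr^-1
Extrapolated tail: C_last / k_e = 1.97 / 0.231 = 8.528
AUC_0→∞ = 72.15625 + 8.528 = 80.68425 mcg/mL·hr

AUC = 80.7 mcg/mL·hr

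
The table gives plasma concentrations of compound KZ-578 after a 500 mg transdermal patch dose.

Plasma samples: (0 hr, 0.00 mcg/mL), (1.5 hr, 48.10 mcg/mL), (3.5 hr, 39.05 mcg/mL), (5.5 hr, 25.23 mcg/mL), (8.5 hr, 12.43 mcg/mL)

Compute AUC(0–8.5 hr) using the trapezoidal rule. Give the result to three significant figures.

Trapezoidal AUC_0→8.5:
  [0→1.5]: (0.00+48.10)/2 × 1.5 = 36.075
  [1.5→3.5]: (48.10+39.05)/2 × 2 = 87.15
  [3.5→5.5]: (39.05+25.23)/2 × 2 = 64.28
  [5.5→8.5]: (25.23+12.43)/2 × 3 = 56.49
  Sum = 243.995 mcg/mL·hr

AUC = 244 mcg/mL·hr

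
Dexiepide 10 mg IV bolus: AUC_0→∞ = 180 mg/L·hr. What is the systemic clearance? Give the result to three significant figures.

CL = 0.0556 L/hr

CL = Dose_iv / AUC_0→∞
   = 10 / 180 = 0.0555556 L/hr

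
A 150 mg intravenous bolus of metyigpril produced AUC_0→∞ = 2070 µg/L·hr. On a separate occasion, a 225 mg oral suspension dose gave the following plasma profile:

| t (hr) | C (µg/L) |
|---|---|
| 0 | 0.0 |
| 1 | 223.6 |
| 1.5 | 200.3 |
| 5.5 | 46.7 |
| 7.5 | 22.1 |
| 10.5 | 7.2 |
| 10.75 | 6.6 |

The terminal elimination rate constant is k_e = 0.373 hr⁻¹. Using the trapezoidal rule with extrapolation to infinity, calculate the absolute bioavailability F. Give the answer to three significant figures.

Trapezoidal AUC_0→10.75 (oral suspension):
  [0→1]: (0.0+223.6)/2 × 1 = 111.8
  [1→1.5]: (223.6+200.3)/2 × 0.5 = 105.975
  [1.5→5.5]: (200.3+46.7)/2 × 4 = 494.0
  [5.5→7.5]: (46.7+22.1)/2 × 2 = 68.8
  [7.5→10.5]: (22.1+7.2)/2 × 3 = 43.95
  [10.5→10.75]: (7.2+6.6)/2 × 0.25 = 1.725
  Sum = 826.25 µg/L·hr
Tail: C_last/k_e = 6.6/0.373 = 17.694
AUC_0→∞ (oral suspension) = 826.25 + 17.694 = 843.944 µg/L·hr
F = (AUC_ev/D_ev)/(AUC_iv/D_iv) = (843.944/225)/(2070/150) = 3.75086/13.8 = 0.2718

F = 0.272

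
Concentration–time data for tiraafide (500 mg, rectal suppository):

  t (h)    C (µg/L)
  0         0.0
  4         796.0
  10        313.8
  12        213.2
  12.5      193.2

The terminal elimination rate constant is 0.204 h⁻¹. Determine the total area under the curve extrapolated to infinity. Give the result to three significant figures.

Trapezoidal AUC_0→12.5:
  [0→4]: (0.0+796.0)/2 × 4 = 1592.0
  [4→10]: (796.0+313.8)/2 × 6 = 3329.4
  [10→12]: (313.8+213.2)/2 × 2 = 527.0
  [12→12.5]: (213.2+193.2)/2 × 0.5 = 101.6
  Sum = 5550.0 µg/L·h
Extrapolated tail: C_last / k_e = 193.2 / 0.204 = 947.059
AUC_0→∞ = 5550.0 + 947.059 = 6497.059 µg/L·h

AUC = 6500 µg/L·h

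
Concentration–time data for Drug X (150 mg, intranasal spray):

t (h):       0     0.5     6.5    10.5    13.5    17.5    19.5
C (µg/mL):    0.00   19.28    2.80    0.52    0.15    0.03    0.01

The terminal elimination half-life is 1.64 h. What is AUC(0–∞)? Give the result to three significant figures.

AUC = 79.1 µg/mL·h

Trapezoidal AUC_0→19.5:
  [0→0.5]: (0.00+19.28)/2 × 0.5 = 4.82
  [0.5→6.5]: (19.28+2.80)/2 × 6 = 66.24
  [6.5→10.5]: (2.80+0.52)/2 × 4 = 6.64
  [10.5→13.5]: (0.52+0.15)/2 × 3 = 1.005
  [13.5→17.5]: (0.15+0.03)/2 × 4 = 0.36
  [17.5→19.5]: (0.03+0.01)/2 × 2 = 0.04
  Sum = 79.105 µg/mL·h
k_e = ln2 / t½ = 0.693147 / 1.64 = 0.4227 h^-1
Extrapolated tail: C_last / k_e = 0.01 / 0.4227 = 0.024
AUC_0→∞ = 79.105 + 0.024 = 79.129 µg/mL·h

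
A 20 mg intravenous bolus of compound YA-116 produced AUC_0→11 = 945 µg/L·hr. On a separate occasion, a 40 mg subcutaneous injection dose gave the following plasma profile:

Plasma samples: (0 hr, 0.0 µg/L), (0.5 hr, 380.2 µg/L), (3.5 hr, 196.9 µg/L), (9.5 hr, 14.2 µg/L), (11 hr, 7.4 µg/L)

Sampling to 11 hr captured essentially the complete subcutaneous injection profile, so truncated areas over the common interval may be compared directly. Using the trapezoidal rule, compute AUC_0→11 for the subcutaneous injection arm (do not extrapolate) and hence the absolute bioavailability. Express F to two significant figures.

Trapezoidal AUC_0→11 (subcutaneous injection):
  [0→0.5]: (0.0+380.2)/2 × 0.5 = 95.05
  [0.5→3.5]: (380.2+196.9)/2 × 3 = 865.65
  [3.5→9.5]: (196.9+14.2)/2 × 6 = 633.3
  [9.5→11]: (14.2+7.4)/2 × 1.5 = 16.2
  Sum = 1610.2 µg/L·hr
F = (AUC_ev/D_ev)/(AUC_iv/D_iv) = (1610.2/40)/(945/20) = 40.255/47.25 = 0.8520

F = 0.85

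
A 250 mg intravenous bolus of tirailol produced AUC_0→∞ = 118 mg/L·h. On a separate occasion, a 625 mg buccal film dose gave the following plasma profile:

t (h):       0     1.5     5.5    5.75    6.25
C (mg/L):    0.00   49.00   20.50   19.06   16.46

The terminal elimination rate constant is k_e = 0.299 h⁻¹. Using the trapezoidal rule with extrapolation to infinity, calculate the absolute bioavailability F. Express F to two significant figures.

F = 0.83

Trapezoidal AUC_0→6.25 (buccal film):
  [0→1.5]: (0.00+49.00)/2 × 1.5 = 36.75
  [1.5→5.5]: (49.00+20.50)/2 × 4 = 139.0
  [5.5→5.75]: (20.50+19.06)/2 × 0.25 = 4.945
  [5.75→6.25]: (19.06+16.46)/2 × 0.5 = 8.88
  Sum = 189.575 mg/L·h
Tail: C_last/k_e = 16.46/0.299 = 55.050
AUC_0→∞ (buccal film) = 189.575 + 55.050 = 244.625 mg/L·h
F = (AUC_ev/D_ev)/(AUC_iv/D_iv) = (244.625/625)/(118/250) = 0.3914/0.472 = 0.8292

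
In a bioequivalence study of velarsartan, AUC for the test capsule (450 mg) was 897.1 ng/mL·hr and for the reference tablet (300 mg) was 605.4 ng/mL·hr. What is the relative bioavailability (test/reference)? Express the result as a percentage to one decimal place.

F_rel = (AUC_test/D_test) / (AUC_ref/D_ref)
      = (897.1/450) / (605.4/300)
      = 1.99356 / 2.018 = 0.9879 = 98.79%

F_rel = 98.8%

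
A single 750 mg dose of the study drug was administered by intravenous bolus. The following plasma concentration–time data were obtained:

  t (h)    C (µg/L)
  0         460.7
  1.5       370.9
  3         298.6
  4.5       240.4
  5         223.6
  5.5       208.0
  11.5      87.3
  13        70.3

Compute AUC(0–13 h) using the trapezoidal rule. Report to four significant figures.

AUC = 2758 µg/L·h

Trapezoidal AUC_0→13:
  [0→1.5]: (460.7+370.9)/2 × 1.5 = 623.7
  [1.5→3]: (370.9+298.6)/2 × 1.5 = 502.125
  [3→4.5]: (298.6+240.4)/2 × 1.5 = 404.25
  [4.5→5]: (240.4+223.6)/2 × 0.5 = 116.0
  [5→5.5]: (223.6+208.0)/2 × 0.5 = 107.9
  [5.5→11.5]: (208.0+87.3)/2 × 6 = 885.9
  [11.5→13]: (87.3+70.3)/2 × 1.5 = 118.2
  Sum = 2758.075 µg/L·h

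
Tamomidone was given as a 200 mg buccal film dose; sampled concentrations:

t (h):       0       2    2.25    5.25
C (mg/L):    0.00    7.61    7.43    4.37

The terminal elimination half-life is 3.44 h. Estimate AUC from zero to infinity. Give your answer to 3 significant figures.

AUC = 48.9 mg/L·h

Trapezoidal AUC_0→5.25:
  [0→2]: (0.00+7.61)/2 × 2 = 7.61
  [2→2.25]: (7.61+7.43)/2 × 0.25 = 1.88
  [2.25→5.25]: (7.43+4.37)/2 × 3 = 17.7
  Sum = 27.19 mg/L·h
k_e = ln2 / t½ = 0.693147 / 3.44 = 0.2015 h^-1
Extrapolated tail: C_last / k_e = 4.37 / 0.2015 = 21.687
AUC_0→∞ = 27.19 + 21.687 = 48.877 mg/L·h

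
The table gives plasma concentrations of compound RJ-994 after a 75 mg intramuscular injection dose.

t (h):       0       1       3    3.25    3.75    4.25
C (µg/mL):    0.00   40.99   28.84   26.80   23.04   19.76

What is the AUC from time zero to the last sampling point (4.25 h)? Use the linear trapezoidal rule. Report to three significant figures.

AUC = 120 µg/mL·h

Trapezoidal AUC_0→4.25:
  [0→1]: (0.00+40.99)/2 × 1 = 20.495
  [1→3]: (40.99+28.84)/2 × 2 = 69.83
  [3→3.25]: (28.84+26.80)/2 × 0.25 = 6.955
  [3.25→3.75]: (26.80+23.04)/2 × 0.5 = 12.46
  [3.75→4.25]: (23.04+19.76)/2 × 0.5 = 10.7
  Sum = 120.44 µg/mL·h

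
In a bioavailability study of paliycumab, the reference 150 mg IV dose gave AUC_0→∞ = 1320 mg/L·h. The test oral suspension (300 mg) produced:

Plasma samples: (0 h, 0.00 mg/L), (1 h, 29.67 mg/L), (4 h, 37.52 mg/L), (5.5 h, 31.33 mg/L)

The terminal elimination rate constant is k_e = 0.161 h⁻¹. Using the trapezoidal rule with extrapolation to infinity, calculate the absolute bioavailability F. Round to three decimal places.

F = 0.137

Trapezoidal AUC_0→5.5 (oral suspension):
  [0→1]: (0.00+29.67)/2 × 1 = 14.835
  [1→4]: (29.67+37.52)/2 × 3 = 100.785
  [4→5.5]: (37.52+31.33)/2 × 1.5 = 51.6375
  Sum = 167.2575 mg/L·h
Tail: C_last/k_e = 31.33/0.161 = 194.596
AUC_0→∞ (oral suspension) = 167.2575 + 194.596 = 361.8535 mg/L·h
F = (AUC_ev/D_ev)/(AUC_iv/D_iv) = (361.8535/300)/(1320/150) = 1.20618/8.8 = 0.1371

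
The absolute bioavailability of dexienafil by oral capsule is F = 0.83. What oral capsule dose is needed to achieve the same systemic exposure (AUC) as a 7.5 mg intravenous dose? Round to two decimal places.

For equal systemic exposure: F × D_ev = D_iv
D_ev = D_iv / F = 7.5 / 0.83 = 9.03614 mg

D_oral = 9.04 mg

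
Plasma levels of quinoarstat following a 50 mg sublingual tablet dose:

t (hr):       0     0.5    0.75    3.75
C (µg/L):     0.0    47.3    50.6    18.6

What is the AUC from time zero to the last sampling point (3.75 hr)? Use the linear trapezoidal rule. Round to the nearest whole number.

AUC = 128 µg/L·hr

Trapezoidal AUC_0→3.75:
  [0→0.5]: (0.0+47.3)/2 × 0.5 = 11.825
  [0.5→0.75]: (47.3+50.6)/2 × 0.25 = 12.2375
  [0.75→3.75]: (50.6+18.6)/2 × 3 = 103.8
  Sum = 127.8625 µg/L·hr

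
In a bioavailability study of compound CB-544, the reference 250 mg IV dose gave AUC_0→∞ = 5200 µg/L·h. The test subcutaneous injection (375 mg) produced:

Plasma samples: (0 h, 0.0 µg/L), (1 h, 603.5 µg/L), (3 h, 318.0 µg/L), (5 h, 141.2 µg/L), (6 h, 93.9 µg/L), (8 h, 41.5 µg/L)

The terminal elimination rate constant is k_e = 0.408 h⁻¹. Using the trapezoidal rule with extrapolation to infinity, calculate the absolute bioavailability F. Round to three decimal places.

Trapezoidal AUC_0→8 (subcutaneous injection):
  [0→1]: (0.0+603.5)/2 × 1 = 301.75
  [1→3]: (603.5+318.0)/2 × 2 = 921.5
  [3→5]: (318.0+141.2)/2 × 2 = 459.2
  [5→6]: (141.2+93.9)/2 × 1 = 117.55
  [6→8]: (93.9+41.5)/2 × 2 = 135.4
  Sum = 1935.4 µg/L·h
Tail: C_last/k_e = 41.5/0.408 = 101.716
AUC_0→∞ (subcutaneous injection) = 1935.4 + 101.716 = 2037.116 µg/L·h
F = (AUC_ev/D_ev)/(AUC_iv/D_iv) = (2037.116/375)/(5200/250) = 5.43231/20.8 = 0.2612

F = 0.261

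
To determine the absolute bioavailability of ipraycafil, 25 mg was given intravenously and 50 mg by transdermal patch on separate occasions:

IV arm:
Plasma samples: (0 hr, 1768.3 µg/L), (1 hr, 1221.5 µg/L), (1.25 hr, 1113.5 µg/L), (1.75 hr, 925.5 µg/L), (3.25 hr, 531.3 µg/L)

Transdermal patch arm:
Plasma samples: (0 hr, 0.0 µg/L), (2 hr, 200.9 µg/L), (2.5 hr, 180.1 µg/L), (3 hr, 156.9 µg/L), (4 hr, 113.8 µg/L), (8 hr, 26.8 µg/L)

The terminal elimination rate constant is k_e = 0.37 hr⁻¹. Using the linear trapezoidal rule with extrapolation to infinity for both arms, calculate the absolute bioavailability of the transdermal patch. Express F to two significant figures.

Trapezoidal AUC_0→3.25 (IV):
  [0→1]: (1768.3+1221.5)/2 × 1 = 1494.9
  [1→1.25]: (1221.5+1113.5)/2 × 0.25 = 291.875
  [1.25→1.75]: (1113.5+925.5)/2 × 0.5 = 509.75
  [1.75→3.25]: (925.5+531.3)/2 × 1.5 = 1092.6
  Sum = 3389.125 µg/L·hr
IV tail: 531.3/0.37 = 1435.946; AUC_iv,0→∞ = 3389.125 + 1435.946 = 4825.071 µg/L·hr
Trapezoidal AUC_0→8 (transdermal patch):
  [0→2]: (0.0+200.9)/2 × 2 = 200.9
  [2→2.5]: (200.9+180.1)/2 × 0.5 = 95.25
  [2.5→3]: (180.1+156.9)/2 × 0.5 = 84.25
  [3→4]: (156.9+113.8)/2 × 1 = 135.35
  [4→8]: (113.8+26.8)/2 × 4 = 281.2
  Sum = 796.95 µg/L·hr
transdermal patch tail: 26.8/0.37 = 72.432; AUC_ev,0→∞ = 796.95 + 72.432 = 869.382 µg/L·hr
F = (AUC_ev/D_ev)/(AUC_iv/D_iv) = (869.382/50)/(4825.071/25) = 17.38764/193.00284 = 0.0901

F = 0.090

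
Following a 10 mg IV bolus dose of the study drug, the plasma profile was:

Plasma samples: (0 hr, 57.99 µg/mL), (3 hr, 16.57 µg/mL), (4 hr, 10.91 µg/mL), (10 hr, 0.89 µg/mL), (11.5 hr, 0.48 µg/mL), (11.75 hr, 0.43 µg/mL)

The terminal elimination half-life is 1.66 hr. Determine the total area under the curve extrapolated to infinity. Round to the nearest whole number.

AUC = 163 µg/mL·hr

Trapezoidal AUC_0→11.75:
  [0→3]: (57.99+16.57)/2 × 3 = 111.84
  [3→4]: (16.57+10.91)/2 × 1 = 13.74
  [4→10]: (10.91+0.89)/2 × 6 = 35.4
  [10→11.5]: (0.89+0.48)/2 × 1.5 = 1.0275
  [11.5→11.75]: (0.48+0.43)/2 × 0.25 = 0.11375
  Sum = 162.12125 µg/mL·hr
k_e = ln2 / t½ = 0.693147 / 1.66 = 0.4176 hr^-1
Extrapolated tail: C_last / k_e = 0.43 / 0.4176 = 1.030
AUC_0→∞ = 162.12125 + 1.030 = 163.15125 µg/mL·hr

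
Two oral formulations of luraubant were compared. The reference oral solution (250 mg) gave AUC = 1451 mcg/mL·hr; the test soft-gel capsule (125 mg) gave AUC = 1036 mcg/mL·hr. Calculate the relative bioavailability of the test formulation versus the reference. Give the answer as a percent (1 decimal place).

F_rel = (AUC_test/D_test) / (AUC_ref/D_ref)
      = (1036/125) / (1451/250)
      = 8.288 / 5.804 = 1.4280 = 142.80%

F_rel = 142.8%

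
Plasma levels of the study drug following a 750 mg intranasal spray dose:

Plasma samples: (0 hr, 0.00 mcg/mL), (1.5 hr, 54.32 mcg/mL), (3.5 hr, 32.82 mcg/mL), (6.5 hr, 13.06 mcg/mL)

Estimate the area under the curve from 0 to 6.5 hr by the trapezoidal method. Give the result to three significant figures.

Trapezoidal AUC_0→6.5:
  [0→1.5]: (0.00+54.32)/2 × 1.5 = 40.74
  [1.5→3.5]: (54.32+32.82)/2 × 2 = 87.14
  [3.5→6.5]: (32.82+13.06)/2 × 3 = 68.82
  Sum = 196.7 mcg/mL·hr

AUC = 197 mcg/mL·hr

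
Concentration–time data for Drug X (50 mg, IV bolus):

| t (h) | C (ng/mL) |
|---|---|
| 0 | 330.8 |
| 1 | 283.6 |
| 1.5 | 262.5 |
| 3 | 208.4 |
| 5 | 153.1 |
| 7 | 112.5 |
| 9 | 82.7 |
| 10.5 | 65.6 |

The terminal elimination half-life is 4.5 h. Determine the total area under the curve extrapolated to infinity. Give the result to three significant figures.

AUC = 2160 ng/mL·h

Trapezoidal AUC_0→10.5:
  [0→1]: (330.8+283.6)/2 × 1 = 307.2
  [1→1.5]: (283.6+262.5)/2 × 0.5 = 136.525
  [1.5→3]: (262.5+208.4)/2 × 1.5 = 353.175
  [3→5]: (208.4+153.1)/2 × 2 = 361.5
  [5→7]: (153.1+112.5)/2 × 2 = 265.6
  [7→9]: (112.5+82.7)/2 × 2 = 195.2
  [9→10.5]: (82.7+65.6)/2 × 1.5 = 111.225
  Sum = 1730.425 ng/mL·h
k_e = ln2 / t½ = 0.693147 / 4.5 = 0.1540 h^-1
Extrapolated tail: C_last / k_e = 65.6 / 0.154 = 425.974
AUC_0→∞ = 1730.425 + 425.974 = 2156.399 ng/mL·h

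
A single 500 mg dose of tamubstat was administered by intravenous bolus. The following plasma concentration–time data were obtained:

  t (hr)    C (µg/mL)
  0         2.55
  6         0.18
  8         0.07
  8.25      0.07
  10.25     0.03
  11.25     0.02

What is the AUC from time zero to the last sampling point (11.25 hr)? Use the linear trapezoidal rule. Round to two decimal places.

AUC = 8.58 µg/mL·hr

Trapezoidal AUC_0→11.25:
  [0→6]: (2.55+0.18)/2 × 6 = 8.19
  [6→8]: (0.18+0.07)/2 × 2 = 0.25
  [8→8.25]: (0.07+0.07)/2 × 0.25 = 0.0175
  [8.25→10.25]: (0.07+0.03)/2 × 2 = 0.1
  [10.25→11.25]: (0.03+0.02)/2 × 1 = 0.025
  Sum = 8.5825 µg/mL·hr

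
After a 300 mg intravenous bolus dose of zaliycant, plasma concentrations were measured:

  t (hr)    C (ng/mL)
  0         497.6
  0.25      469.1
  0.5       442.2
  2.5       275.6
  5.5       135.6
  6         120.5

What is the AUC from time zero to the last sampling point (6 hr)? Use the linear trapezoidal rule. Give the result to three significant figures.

Trapezoidal AUC_0→6:
  [0→0.25]: (497.6+469.1)/2 × 0.25 = 120.8375
  [0.25→0.5]: (469.1+442.2)/2 × 0.25 = 113.9125
  [0.5→2.5]: (442.2+275.6)/2 × 2 = 717.8
  [2.5→5.5]: (275.6+135.6)/2 × 3 = 616.8
  [5.5→6]: (135.6+120.5)/2 × 0.5 = 64.025
  Sum = 1633.375 ng/mL·hr

AUC = 1630 ng/mL·hr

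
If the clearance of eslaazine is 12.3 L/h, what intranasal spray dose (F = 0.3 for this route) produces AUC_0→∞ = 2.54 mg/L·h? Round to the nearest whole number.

Dose = CL × AUC_0→∞ / F
     = 12.3 × 2.54 / 0.3 = 104.14 mg

Dose = 104 mg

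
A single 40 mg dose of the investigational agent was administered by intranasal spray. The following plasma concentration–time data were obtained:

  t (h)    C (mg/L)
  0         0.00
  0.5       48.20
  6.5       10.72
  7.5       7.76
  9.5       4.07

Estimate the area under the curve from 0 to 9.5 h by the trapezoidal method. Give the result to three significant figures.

AUC = 210 mg/L·h

Trapezoidal AUC_0→9.5:
  [0→0.5]: (0.00+48.20)/2 × 0.5 = 12.05
  [0.5→6.5]: (48.20+10.72)/2 × 6 = 176.76
  [6.5→7.5]: (10.72+7.76)/2 × 1 = 9.24
  [7.5→9.5]: (7.76+4.07)/2 × 2 = 11.83
  Sum = 209.88 mg/L·h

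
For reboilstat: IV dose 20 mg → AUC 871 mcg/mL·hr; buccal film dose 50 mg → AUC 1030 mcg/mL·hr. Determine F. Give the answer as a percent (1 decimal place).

F = 47.3%

F = (AUC_ev / D_ev) / (AUC_iv / D_iv)
  = (1030/50) / (871/20)
  = 20.6 / 43.55 = 0.4730
  = 47.30%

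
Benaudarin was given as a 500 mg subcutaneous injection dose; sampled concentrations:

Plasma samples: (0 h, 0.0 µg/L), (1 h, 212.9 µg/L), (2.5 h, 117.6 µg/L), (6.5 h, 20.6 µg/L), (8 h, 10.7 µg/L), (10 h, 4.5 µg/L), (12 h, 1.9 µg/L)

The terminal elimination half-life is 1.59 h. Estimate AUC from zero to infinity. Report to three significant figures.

Trapezoidal AUC_0→12:
  [0→1]: (0.0+212.9)/2 × 1 = 106.45
  [1→2.5]: (212.9+117.6)/2 × 1.5 = 247.875
  [2.5→6.5]: (117.6+20.6)/2 × 4 = 276.4
  [6.5→8]: (20.6+10.7)/2 × 1.5 = 23.475
  [8→10]: (10.7+4.5)/2 × 2 = 15.2
  [10→12]: (4.5+1.9)/2 × 2 = 6.4
  Sum = 675.8 µg/L·h
k_e = ln2 / t½ = 0.693147 / 1.59 = 0.4359 h^-1
Extrapolated tail: C_last / k_e = 1.9 / 0.4359 = 4.359
AUC_0→∞ = 675.8 + 4.359 = 680.159 µg/L·h

AUC = 680 µg/L·h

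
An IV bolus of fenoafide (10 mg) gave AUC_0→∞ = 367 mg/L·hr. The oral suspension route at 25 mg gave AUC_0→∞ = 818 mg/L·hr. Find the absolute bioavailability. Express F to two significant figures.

F = (AUC_ev / D_ev) / (AUC_iv / D_iv)
  = (818/25) / (367/10)
  = 32.72 / 36.7 = 0.8916

F = 0.89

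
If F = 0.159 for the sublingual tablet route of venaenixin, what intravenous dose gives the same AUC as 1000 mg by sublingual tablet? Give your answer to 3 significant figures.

D_iv = 159 mg

Systemic exposure from an extravascular dose = F × D_ev, so the equivalent IV dose is F × D_ev.
D_iv = F × D_ev = 0.159 × 1000 = 159 mg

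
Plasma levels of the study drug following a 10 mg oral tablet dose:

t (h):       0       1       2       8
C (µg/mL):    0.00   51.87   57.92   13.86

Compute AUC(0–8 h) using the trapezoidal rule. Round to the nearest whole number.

AUC = 296 µg/mL·h

Trapezoidal AUC_0→8:
  [0→1]: (0.00+51.87)/2 × 1 = 25.935
  [1→2]: (51.87+57.92)/2 × 1 = 54.895
  [2→8]: (57.92+13.86)/2 × 6 = 215.34
  Sum = 296.17 µg/mL·h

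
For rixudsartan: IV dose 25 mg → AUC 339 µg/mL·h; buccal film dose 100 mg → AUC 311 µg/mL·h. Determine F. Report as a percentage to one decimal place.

F = (AUC_ev / D_ev) / (AUC_iv / D_iv)
  = (311/100) / (339/25)
  = 3.11 / 13.56 = 0.2294
  = 22.94%

F = 22.9%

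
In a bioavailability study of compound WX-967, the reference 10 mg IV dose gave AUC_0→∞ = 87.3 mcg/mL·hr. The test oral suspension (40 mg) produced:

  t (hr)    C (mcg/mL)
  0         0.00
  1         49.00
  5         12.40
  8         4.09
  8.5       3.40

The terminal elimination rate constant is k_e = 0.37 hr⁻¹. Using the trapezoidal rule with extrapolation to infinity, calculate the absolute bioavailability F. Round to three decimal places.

F = 0.524

Trapezoidal AUC_0→8.5 (oral suspension):
  [0→1]: (0.00+49.00)/2 × 1 = 24.5
  [1→5]: (49.00+12.40)/2 × 4 = 122.8
  [5→8]: (12.40+4.09)/2 × 3 = 24.735
  [8→8.5]: (4.09+3.40)/2 × 0.5 = 1.8725
  Sum = 173.9075 mcg/mL·hr
Tail: C_last/k_e = 3.40/0.37 = 9.189
AUC_0→∞ (oral suspension) = 173.9075 + 9.189 = 183.0965 mcg/mL·hr
F = (AUC_ev/D_ev)/(AUC_iv/D_iv) = (183.0965/40)/(87.3/10) = 4.5774125/8.73 = 0.5243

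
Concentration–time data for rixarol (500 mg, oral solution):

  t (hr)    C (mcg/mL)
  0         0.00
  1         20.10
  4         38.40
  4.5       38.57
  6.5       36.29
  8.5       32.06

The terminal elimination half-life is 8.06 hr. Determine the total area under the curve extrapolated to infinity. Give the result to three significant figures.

AUC = 633 mcg/mL·hr

Trapezoidal AUC_0→8.5:
  [0→1]: (0.00+20.10)/2 × 1 = 10.05
  [1→4]: (20.10+38.40)/2 × 3 = 87.75
  [4→4.5]: (38.40+38.57)/2 × 0.5 = 19.2425
  [4.5→6.5]: (38.57+36.29)/2 × 2 = 74.86
  [6.5→8.5]: (36.29+32.06)/2 × 2 = 68.35
  Sum = 260.2525 mcg/mL·hr
k_e = ln2 / t½ = 0.693147 / 8.06 = 0.0860 hr^-1
Extrapolated tail: C_last / k_e = 32.06 / 0.086 = 372.791
AUC_0→∞ = 260.2525 + 372.791 = 633.0435 mcg/mL·hr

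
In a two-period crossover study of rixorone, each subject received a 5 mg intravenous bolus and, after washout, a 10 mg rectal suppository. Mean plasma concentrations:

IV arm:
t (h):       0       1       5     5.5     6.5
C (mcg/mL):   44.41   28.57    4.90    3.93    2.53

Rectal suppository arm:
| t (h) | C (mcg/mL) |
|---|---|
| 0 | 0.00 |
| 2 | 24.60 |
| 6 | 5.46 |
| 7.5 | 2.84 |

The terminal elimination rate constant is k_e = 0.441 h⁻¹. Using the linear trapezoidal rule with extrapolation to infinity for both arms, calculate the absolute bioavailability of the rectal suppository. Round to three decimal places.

Trapezoidal AUC_0→6.5 (IV):
  [0→1]: (44.41+28.57)/2 × 1 = 36.49
  [1→5]: (28.57+4.90)/2 × 4 = 66.94
  [5→5.5]: (4.90+3.93)/2 × 0.5 = 2.2075
  [5.5→6.5]: (3.93+2.53)/2 × 1 = 3.23
  Sum = 108.8675 mcg/mL·h
IV tail: 2.53/0.441 = 5.737; AUC_iv,0→∞ = 108.8675 + 5.737 = 114.6045 mcg/mL·h
Trapezoidal AUC_0→7.5 (rectal suppository):
  [0→2]: (0.00+24.60)/2 × 2 = 24.6
  [2→6]: (24.60+5.46)/2 × 4 = 60.12
  [6→7.5]: (5.46+2.84)/2 × 1.5 = 6.225
  Sum = 90.945 mcg/mL·h
rectal suppository tail: 2.84/0.441 = 6.440; AUC_ev,0→∞ = 90.945 + 6.440 = 97.385 mcg/mL·h
F = (AUC_ev/D_ev)/(AUC_iv/D_iv) = (97.385/10)/(114.6045/5) = 9.7385/22.9209 = 0.4249

F = 0.425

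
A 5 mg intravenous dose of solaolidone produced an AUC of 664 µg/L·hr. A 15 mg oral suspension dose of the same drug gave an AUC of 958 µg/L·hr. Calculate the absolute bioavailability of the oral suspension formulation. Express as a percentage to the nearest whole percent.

F = (AUC_ev / D_ev) / (AUC_iv / D_iv)
  = (958/15) / (664/5)
  = 63.8667 / 132.8 = 0.4809
  = 48.09%

F = 48%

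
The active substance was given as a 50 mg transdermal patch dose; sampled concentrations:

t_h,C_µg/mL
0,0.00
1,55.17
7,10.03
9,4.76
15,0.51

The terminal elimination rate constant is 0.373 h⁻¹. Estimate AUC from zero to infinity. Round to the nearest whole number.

AUC = 255 µg/mL·h

Trapezoidal AUC_0→15:
  [0→1]: (0.00+55.17)/2 × 1 = 27.585
  [1→7]: (55.17+10.03)/2 × 6 = 195.6
  [7→9]: (10.03+4.76)/2 × 2 = 14.79
  [9→15]: (4.76+0.51)/2 × 6 = 15.81
  Sum = 253.785 µg/mL·h
Extrapolated tail: C_last / k_e = 0.51 / 0.373 = 1.367
AUC_0→∞ = 253.785 + 1.367 = 255.152 µg/mL·h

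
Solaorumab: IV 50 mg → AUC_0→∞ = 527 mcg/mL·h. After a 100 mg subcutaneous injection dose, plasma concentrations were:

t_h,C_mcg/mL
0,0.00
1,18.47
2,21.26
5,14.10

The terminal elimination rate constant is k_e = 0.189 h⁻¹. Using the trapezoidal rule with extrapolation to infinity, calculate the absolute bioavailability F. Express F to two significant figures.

Trapezoidal AUC_0→5 (subcutaneous injection):
  [0→1]: (0.00+18.47)/2 × 1 = 9.235
  [1→2]: (18.47+21.26)/2 × 1 = 19.865
  [2→5]: (21.26+14.10)/2 × 3 = 53.04
  Sum = 82.14 mcg/mL·h
Tail: C_last/k_e = 14.10/0.189 = 74.603
AUC_0→∞ (subcutaneous injection) = 82.14 + 74.603 = 156.743 mcg/mL·h
F = (AUC_ev/D_ev)/(AUC_iv/D_iv) = (156.743/100)/(527/50) = 1.56743/10.54 = 0.1487

F = 0.15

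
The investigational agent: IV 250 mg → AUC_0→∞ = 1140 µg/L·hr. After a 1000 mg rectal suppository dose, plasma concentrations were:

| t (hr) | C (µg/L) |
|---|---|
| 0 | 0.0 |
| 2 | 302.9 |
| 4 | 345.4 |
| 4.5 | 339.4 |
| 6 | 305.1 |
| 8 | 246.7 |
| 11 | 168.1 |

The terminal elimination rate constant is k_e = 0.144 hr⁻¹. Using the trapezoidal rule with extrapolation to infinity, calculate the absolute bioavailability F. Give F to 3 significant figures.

F = 0.866

Trapezoidal AUC_0→11 (rectal suppository):
  [0→2]: (0.0+302.9)/2 × 2 = 302.9
  [2→4]: (302.9+345.4)/2 × 2 = 648.3
  [4→4.5]: (345.4+339.4)/2 × 0.5 = 171.2
  [4.5→6]: (339.4+305.1)/2 × 1.5 = 483.375
  [6→8]: (305.1+246.7)/2 × 2 = 551.8
  [8→11]: (246.7+168.1)/2 × 3 = 622.2
  Sum = 2779.775 µg/L·hr
Tail: C_last/k_e = 168.1/0.144 = 1167.361
AUC_0→∞ (rectal suppository) = 2779.775 + 1167.361 = 3947.136 µg/L·hr
F = (AUC_ev/D_ev)/(AUC_iv/D_iv) = (3947.136/1000)/(1140/250) = 3.947136/4.56 = 0.8656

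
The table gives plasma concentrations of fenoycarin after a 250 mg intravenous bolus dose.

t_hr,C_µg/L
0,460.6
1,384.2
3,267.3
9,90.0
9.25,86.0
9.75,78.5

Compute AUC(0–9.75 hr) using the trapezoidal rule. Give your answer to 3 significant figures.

AUC = 2210 µg/L·hr

Trapezoidal AUC_0→9.75:
  [0→1]: (460.6+384.2)/2 × 1 = 422.4
  [1→3]: (384.2+267.3)/2 × 2 = 651.5
  [3→9]: (267.3+90.0)/2 × 6 = 1071.9
  [9→9.25]: (90.0+86.0)/2 × 0.25 = 22.0
  [9.25→9.75]: (86.0+78.5)/2 × 0.5 = 41.125
  Sum = 2208.925 µg/L·hr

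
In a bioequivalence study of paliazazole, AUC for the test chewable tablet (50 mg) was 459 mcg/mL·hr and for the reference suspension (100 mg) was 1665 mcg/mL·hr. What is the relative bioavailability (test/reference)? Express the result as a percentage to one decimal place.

F_rel = 55.1%

F_rel = (AUC_test/D_test) / (AUC_ref/D_ref)
      = (459/50) / (1665/100)
      = 9.18 / 16.65 = 0.5514 = 55.14%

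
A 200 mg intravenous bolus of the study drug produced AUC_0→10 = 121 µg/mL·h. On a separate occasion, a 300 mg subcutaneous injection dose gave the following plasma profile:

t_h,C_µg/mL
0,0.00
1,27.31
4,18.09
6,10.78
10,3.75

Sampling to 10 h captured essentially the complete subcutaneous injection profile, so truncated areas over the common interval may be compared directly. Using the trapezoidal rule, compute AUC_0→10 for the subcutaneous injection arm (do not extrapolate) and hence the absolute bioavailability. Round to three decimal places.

Trapezoidal AUC_0→10 (subcutaneous injection):
  [0→1]: (0.00+27.31)/2 × 1 = 13.655
  [1→4]: (27.31+18.09)/2 × 3 = 68.1
  [4→6]: (18.09+10.78)/2 × 2 = 28.87
  [6→10]: (10.78+3.75)/2 × 4 = 29.06
  Sum = 139.685 µg/mL·h
F = (AUC_ev/D_ev)/(AUC_iv/D_iv) = (139.685/300)/(121/200) = 0.465617/0.605 = 0.7696

F = 0.770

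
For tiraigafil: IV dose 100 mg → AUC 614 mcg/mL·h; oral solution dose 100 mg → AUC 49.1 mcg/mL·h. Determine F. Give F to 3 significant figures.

F = 0.0800

F = (AUC_ev / D_ev) / (AUC_iv / D_iv)
  = (49.1/100) / (614/100)
  = 0.491 / 6.14 = 0.0800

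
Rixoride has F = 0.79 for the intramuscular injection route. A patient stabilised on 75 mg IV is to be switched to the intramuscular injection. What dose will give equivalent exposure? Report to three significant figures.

D_intramuscular = 94.9 mg

For equal systemic exposure: F × D_ev = D_iv
D_ev = D_iv / F = 75 / 0.79 = 94.9367 mg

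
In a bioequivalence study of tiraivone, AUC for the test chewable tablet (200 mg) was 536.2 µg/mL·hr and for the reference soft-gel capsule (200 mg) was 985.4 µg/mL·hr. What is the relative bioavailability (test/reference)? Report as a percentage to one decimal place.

F_rel = 54.4%

F_rel = (AUC_test/D_test) / (AUC_ref/D_ref)
      = (536.2/200) / (985.4/200)
      = 2.681 / 4.927 = 0.5441 = 54.41%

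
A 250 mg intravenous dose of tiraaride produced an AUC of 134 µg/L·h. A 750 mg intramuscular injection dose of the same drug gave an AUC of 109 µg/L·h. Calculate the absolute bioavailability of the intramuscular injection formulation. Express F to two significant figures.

F = 0.27

F = (AUC_ev / D_ev) / (AUC_iv / D_iv)
  = (109/750) / (134/250)
  = 0.145333 / 0.536 = 0.2711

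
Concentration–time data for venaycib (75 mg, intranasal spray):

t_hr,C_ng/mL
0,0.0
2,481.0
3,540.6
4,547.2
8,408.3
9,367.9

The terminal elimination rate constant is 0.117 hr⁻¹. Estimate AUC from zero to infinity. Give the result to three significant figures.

AUC = 6980 ng/mL·hr

Trapezoidal AUC_0→9:
  [0→2]: (0.0+481.0)/2 × 2 = 481.0
  [2→3]: (481.0+540.6)/2 × 1 = 510.8
  [3→4]: (540.6+547.2)/2 × 1 = 543.9
  [4→8]: (547.2+408.3)/2 × 4 = 1911.0
  [8→9]: (408.3+367.9)/2 × 1 = 388.1
  Sum = 3834.8 ng/mL·hr
Extrapolated tail: C_last / k_e = 367.9 / 0.117 = 3144.444
AUC_0→∞ = 3834.8 + 3144.444 = 6979.244 ng/mL·hr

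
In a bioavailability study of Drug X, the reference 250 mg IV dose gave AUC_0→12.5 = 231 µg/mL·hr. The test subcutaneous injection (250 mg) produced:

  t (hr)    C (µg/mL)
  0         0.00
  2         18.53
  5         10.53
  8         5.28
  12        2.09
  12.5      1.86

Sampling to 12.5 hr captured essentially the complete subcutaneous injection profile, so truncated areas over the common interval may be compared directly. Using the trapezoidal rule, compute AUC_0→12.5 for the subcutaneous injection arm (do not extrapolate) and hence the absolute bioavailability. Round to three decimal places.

Trapezoidal AUC_0→12.5 (subcutaneous injection):
  [0→2]: (0.00+18.53)/2 × 2 = 18.53
  [2→5]: (18.53+10.53)/2 × 3 = 43.59
  [5→8]: (10.53+5.28)/2 × 3 = 23.715
  [8→12]: (5.28+2.09)/2 × 4 = 14.74
  [12→12.5]: (2.09+1.86)/2 × 0.5 = 0.9875
  Sum = 101.5625 µg/mL·hr
F = (AUC_ev/D_ev)/(AUC_iv/D_iv) = (101.5625/250)/(231/250) = 0.40625/0.924 = 0.4397

F = 0.440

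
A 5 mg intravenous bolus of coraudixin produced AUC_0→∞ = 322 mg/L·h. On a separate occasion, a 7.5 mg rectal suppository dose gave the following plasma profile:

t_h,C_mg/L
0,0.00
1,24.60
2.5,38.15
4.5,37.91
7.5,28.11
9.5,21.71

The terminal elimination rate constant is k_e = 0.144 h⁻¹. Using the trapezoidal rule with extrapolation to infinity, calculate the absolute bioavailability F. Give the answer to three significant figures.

Trapezoidal AUC_0→9.5 (rectal suppository):
  [0→1]: (0.00+24.60)/2 × 1 = 12.3
  [1→2.5]: (24.60+38.15)/2 × 1.5 = 47.0625
  [2.5→4.5]: (38.15+37.91)/2 × 2 = 76.06
  [4.5→7.5]: (37.91+28.11)/2 × 3 = 99.03
  [7.5→9.5]: (28.11+21.71)/2 × 2 = 49.82
  Sum = 284.2725 mg/L·h
Tail: C_last/k_e = 21.71/0.144 = 150.764
AUC_0→∞ (rectal suppository) = 284.2725 + 150.764 = 435.0365 mg/L·h
F = (AUC_ev/D_ev)/(AUC_iv/D_iv) = (435.0365/7.5)/(322/5) = 58.0049/64.4 = 0.9007

F = 0.901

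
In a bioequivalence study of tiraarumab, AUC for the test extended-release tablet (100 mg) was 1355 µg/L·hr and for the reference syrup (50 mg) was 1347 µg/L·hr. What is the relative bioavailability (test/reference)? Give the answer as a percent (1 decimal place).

F_rel = (AUC_test/D_test) / (AUC_ref/D_ref)
      = (1355/100) / (1347/50)
      = 13.55 / 26.94 = 0.5030 = 50.30%

F_rel = 50.3%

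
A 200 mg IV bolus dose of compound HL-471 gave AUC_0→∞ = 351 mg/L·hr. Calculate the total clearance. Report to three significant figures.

CL = Dose_iv / AUC_0→∞
   = 200 / 351 = 0.569801 L/hr

CL = 0.570 L/hr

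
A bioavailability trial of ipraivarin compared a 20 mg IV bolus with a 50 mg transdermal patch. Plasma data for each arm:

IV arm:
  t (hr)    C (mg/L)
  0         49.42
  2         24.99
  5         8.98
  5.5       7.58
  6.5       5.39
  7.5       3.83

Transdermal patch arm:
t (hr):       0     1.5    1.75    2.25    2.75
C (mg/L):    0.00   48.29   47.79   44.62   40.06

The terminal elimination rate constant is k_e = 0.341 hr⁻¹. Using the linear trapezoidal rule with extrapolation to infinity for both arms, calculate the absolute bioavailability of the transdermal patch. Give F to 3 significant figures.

Trapezoidal AUC_0→7.5 (IV):
  [0→2]: (49.42+24.99)/2 × 2 = 74.41
  [2→5]: (24.99+8.98)/2 × 3 = 50.955
  [5→5.5]: (8.98+7.58)/2 × 0.5 = 4.14
  [5.5→6.5]: (7.58+5.39)/2 × 1 = 6.485
  [6.5→7.5]: (5.39+3.83)/2 × 1 = 4.61
  Sum = 140.6 mg/L·hr
IV tail: 3.83/0.341 = 11.232; AUC_iv,0→∞ = 140.6 + 11.232 = 151.832 mg/L·hr
Trapezoidal AUC_0→2.75 (transdermal patch):
  [0→1.5]: (0.00+48.29)/2 × 1.5 = 36.2175
  [1.5→1.75]: (48.29+47.79)/2 × 0.25 = 12.01
  [1.75→2.25]: (47.79+44.62)/2 × 0.5 = 23.1025
  [2.25→2.75]: (44.62+40.06)/2 × 0.5 = 21.17
  Sum = 92.5 mg/L·hr
transdermal patch tail: 40.06/0.341 = 117.478; AUC_ev,0→∞ = 92.5 + 117.478 = 209.978 mg/L·hr
F = (AUC_ev/D_ev)/(AUC_iv/D_iv) = (209.978/50)/(151.832/20) = 4.19956/7.5916 = 0.5532

F = 0.553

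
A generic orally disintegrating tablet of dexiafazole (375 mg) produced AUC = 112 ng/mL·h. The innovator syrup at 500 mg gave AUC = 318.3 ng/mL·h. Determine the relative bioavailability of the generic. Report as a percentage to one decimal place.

F_rel = (AUC_test/D_test) / (AUC_ref/D_ref)
      = (112/375) / (318.3/500)
      = 0.298667 / 0.6366 = 0.4692 = 46.92%

F_rel = 46.9%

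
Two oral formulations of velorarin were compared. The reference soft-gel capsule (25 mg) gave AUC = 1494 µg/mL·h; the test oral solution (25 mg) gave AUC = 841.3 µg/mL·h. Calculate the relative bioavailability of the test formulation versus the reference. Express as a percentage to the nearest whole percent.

F_rel = 56%

F_rel = (AUC_test/D_test) / (AUC_ref/D_ref)
      = (841.3/25) / (1494/25)
      = 33.652 / 59.76 = 0.5631 = 56.31%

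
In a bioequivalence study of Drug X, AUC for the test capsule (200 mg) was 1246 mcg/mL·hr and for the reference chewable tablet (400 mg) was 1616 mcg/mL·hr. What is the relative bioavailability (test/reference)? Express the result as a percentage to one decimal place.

F_rel = (AUC_test/D_test) / (AUC_ref/D_ref)
      = (1246/200) / (1616/400)
      = 6.23 / 4.04 = 1.5421 = 154.21%

F_rel = 154.2%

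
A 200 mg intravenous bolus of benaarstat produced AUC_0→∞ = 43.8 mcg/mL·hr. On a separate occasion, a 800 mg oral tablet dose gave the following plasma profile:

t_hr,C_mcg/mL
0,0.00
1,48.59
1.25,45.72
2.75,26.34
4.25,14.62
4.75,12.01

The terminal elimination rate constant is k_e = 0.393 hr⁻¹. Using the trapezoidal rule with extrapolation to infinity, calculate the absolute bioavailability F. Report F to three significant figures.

F = 0.902

Trapezoidal AUC_0→4.75 (oral tablet):
  [0→1]: (0.00+48.59)/2 × 1 = 24.295
  [1→1.25]: (48.59+45.72)/2 × 0.25 = 11.78875
  [1.25→2.75]: (45.72+26.34)/2 × 1.5 = 54.045
  [2.75→4.25]: (26.34+14.62)/2 × 1.5 = 30.72
  [4.25→4.75]: (14.62+12.01)/2 × 0.5 = 6.6575
  Sum = 127.50625 mcg/mL·hr
Tail: C_last/k_e = 12.01/0.393 = 30.560
AUC_0→∞ (oral tablet) = 127.50625 + 30.560 = 158.06625 mcg/mL·hr
F = (AUC_ev/D_ev)/(AUC_iv/D_iv) = (158.06625/800)/(43.8/200) = 0.197583/0.219 = 0.9022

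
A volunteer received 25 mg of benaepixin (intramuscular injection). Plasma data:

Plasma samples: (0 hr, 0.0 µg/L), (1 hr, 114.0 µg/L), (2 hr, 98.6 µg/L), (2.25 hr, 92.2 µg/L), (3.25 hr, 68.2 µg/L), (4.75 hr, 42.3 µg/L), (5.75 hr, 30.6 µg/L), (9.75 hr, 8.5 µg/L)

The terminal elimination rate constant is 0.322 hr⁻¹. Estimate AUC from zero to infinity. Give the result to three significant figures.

Trapezoidal AUC_0→9.75:
  [0→1]: (0.0+114.0)/2 × 1 = 57.0
  [1→2]: (114.0+98.6)/2 × 1 = 106.3
  [2→2.25]: (98.6+92.2)/2 × 0.25 = 23.85
  [2.25→3.25]: (92.2+68.2)/2 × 1 = 80.2
  [3.25→4.75]: (68.2+42.3)/2 × 1.5 = 82.875
  [4.75→5.75]: (42.3+30.6)/2 × 1 = 36.45
  [5.75→9.75]: (30.6+8.5)/2 × 4 = 78.2
  Sum = 464.875 µg/L·hr
Extrapolated tail: C_last / k_e = 8.5 / 0.322 = 26.398
AUC_0→∞ = 464.875 + 26.398 = 491.273 µg/L·hr

AUC = 491 µg/L·hr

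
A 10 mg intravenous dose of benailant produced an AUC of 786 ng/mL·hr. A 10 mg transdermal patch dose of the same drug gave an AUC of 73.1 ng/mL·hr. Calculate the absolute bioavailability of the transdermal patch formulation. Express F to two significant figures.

F = 0.093

F = (AUC_ev / D_ev) / (AUC_iv / D_iv)
  = (73.1/10) / (786/10)
  = 7.31 / 78.6 = 0.0930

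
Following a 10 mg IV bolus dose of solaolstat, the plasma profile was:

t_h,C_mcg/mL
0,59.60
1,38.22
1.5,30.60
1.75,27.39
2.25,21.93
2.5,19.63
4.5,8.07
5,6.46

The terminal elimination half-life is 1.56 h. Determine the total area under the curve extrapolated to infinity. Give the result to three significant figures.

AUC = 137 mcg/mL·h

Trapezoidal AUC_0→5:
  [0→1]: (59.60+38.22)/2 × 1 = 48.91
  [1→1.5]: (38.22+30.60)/2 × 0.5 = 17.205
  [1.5→1.75]: (30.60+27.39)/2 × 0.25 = 7.24875
  [1.75→2.25]: (27.39+21.93)/2 × 0.5 = 12.33
  [2.25→2.5]: (21.93+19.63)/2 × 0.25 = 5.195
  [2.5→4.5]: (19.63+8.07)/2 × 2 = 27.7
  [4.5→5]: (8.07+6.46)/2 × 0.5 = 3.6325
  Sum = 122.22125 mcg/mL·h
k_e = ln2 / t½ = 0.693147 / 1.56 = 0.4443 h^-1
Extrapolated tail: C_last / k_e = 6.46 / 0.4443 = 14.540
AUC_0→∞ = 122.22125 + 14.540 = 136.76125 mcg/mL·h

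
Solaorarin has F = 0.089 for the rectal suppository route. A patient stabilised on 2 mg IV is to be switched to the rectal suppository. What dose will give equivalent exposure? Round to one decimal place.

For equal systemic exposure: F × D_ev = D_iv
D_ev = D_iv / F = 2 / 0.089 = 22.4719 mg

D_rectal = 22.5 mg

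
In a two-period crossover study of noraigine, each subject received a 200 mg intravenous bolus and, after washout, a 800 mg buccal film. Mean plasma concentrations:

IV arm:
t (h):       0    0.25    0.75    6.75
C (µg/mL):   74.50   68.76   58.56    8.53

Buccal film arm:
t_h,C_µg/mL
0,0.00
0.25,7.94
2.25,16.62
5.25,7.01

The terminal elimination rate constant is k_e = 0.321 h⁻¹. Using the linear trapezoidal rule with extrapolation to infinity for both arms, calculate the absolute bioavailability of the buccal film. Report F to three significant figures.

F = 0.0746

Trapezoidal AUC_0→6.75 (IV):
  [0→0.25]: (74.50+68.76)/2 × 0.25 = 17.9075
  [0.25→0.75]: (68.76+58.56)/2 × 0.5 = 31.83
  [0.75→6.75]: (58.56+8.53)/2 × 6 = 201.27
  Sum = 251.0075 µg/mL·h
IV tail: 8.53/0.321 = 26.573; AUC_iv,0→∞ = 251.0075 + 26.573 = 277.5805 µg/mL·h
Trapezoidal AUC_0→5.25 (buccal film):
  [0→0.25]: (0.00+7.94)/2 × 0.25 = 0.9925
  [0.25→2.25]: (7.94+16.62)/2 × 2 = 24.56
  [2.25→5.25]: (16.62+7.01)/2 × 3 = 35.445
  Sum = 60.9975 µg/mL·h
buccal film tail: 7.01/0.321 = 21.838; AUC_ev,0→∞ = 60.9975 + 21.838 = 82.8355 µg/mL·h
F = (AUC_ev/D_ev)/(AUC_iv/D_iv) = (82.8355/800)/(277.5805/200) = 0.103544/1.3879025 = 0.0746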